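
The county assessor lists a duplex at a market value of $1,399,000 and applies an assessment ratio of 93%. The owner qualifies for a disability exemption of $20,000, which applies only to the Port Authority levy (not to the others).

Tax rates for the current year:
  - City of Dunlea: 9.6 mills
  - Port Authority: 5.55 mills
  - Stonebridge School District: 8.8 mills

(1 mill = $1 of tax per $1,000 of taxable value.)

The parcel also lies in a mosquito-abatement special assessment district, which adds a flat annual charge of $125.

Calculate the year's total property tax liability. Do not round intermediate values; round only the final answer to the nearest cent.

Assessed value = $1,399,000 × 0.93 = $1,301,070
City of Dunlea: $1,301,070 × 0.0096 = $12,490.272
Port Authority: ($1,301,070 − $20,000) × 0.00555 = $1,281,070 × 0.00555 = $7,109.9385
Stonebridge School District: $1,301,070 × 0.0088 = $11,449.416
Levies subtotal = $31,049.6265
Total = $31,049.6265 + $125 = $31,174.6265

$31,174.63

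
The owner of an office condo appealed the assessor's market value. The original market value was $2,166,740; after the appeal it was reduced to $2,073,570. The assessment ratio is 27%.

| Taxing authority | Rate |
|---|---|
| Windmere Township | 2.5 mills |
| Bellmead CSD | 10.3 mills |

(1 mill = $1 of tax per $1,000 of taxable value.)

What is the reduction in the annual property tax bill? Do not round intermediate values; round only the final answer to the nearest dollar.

$322

Old assessed value = $2,166,740 × 0.27 = $585,019.8
New assessed value = $2,073,570 × 0.27 = $559,863.9
Combined rate = 0.0025 + 0.0103 = 0.0128
Old tax = $585,019.8 × 0.0128 = $7,488.25344
New tax = $559,863.9 × 0.0128 = $7,166.25792
Reduction = $7,488.25344 − $7,166.25792 = $321.99552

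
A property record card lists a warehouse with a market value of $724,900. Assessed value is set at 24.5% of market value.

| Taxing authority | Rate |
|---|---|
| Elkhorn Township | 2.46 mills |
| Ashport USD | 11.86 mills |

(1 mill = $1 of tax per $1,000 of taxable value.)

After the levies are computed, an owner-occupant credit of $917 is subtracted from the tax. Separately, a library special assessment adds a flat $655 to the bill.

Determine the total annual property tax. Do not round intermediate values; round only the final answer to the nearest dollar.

Assessed value = $724,900 × 0.245 = $177,600.5
Elkhorn Township: $177,600.5 × 0.00246 = $436.89723
Ashport USD: $177,600.5 × 0.01186 = $2,106.34193
Levies subtotal = $2,543.23916
After credit = $2,543.23916 − $917 = $1,626.23916
Total = $1,626.23916 + $655 = $2,281.23916

$2,281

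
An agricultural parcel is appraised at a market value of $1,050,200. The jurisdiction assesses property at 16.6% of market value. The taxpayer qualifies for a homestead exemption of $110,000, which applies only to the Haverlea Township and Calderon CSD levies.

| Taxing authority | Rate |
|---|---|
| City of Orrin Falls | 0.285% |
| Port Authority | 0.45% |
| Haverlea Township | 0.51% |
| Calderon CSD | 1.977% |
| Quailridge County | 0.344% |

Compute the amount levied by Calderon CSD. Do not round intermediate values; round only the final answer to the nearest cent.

$1,271.87

Assessed value = $1,050,200 × 0.166 = $174,333.2
Calderon CSD taxable value = $174,333.2 − $110,000 = $64,333.2
Calderon CSD levy = $64,333.2 × 0.01977 = $1,271.867364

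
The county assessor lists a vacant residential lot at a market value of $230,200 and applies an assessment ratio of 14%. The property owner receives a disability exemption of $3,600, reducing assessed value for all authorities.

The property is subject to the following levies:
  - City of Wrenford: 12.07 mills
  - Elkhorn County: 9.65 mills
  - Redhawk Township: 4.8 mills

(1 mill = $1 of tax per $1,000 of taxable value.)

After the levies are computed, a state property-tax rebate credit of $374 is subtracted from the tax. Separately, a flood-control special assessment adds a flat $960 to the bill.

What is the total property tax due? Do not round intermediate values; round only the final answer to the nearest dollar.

Assessed value = $230,200 × 0.14 = $32,228
Taxable value = $32,228 − $3,600 = $28,628
City of Wrenford: $28,628 × 0.01207 = $345.53996
Elkhorn County: $28,628 × 0.00965 = $276.2602
Redhawk Township: $28,628 × 0.0048 = $137.4144
Levies subtotal = $759.21456
After credit = $759.21456 − $374 = $385.21456
Total = $385.21456 + $960 = $1,345.21456

$1,345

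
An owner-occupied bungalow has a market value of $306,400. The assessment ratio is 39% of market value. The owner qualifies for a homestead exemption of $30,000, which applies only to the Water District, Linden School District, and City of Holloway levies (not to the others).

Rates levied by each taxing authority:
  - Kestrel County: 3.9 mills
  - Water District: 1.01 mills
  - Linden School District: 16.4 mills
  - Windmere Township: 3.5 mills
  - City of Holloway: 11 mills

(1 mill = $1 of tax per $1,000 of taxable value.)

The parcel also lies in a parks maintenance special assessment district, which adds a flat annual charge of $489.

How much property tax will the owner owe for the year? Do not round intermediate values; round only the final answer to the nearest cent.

Assessed value = $306,400 × 0.39 = $119,496
Kestrel County: $119,496 × 0.0039 = $466.0344
Water District: ($119,496 − $30,000) × 0.00101 = $89,496 × 0.00101 = $90.39096
Linden School District: ($119,496 − $30,000) × 0.0164 = $89,496 × 0.0164 = $1,467.7344
Windmere Township: $119,496 × 0.0035 = $418.236
City of Holloway: ($119,496 − $30,000) × 0.011 = $89,496 × 0.011 = $984.456
Levies subtotal = $3,426.85176
Total = $3,426.85176 + $489 = $3,915.85176

$3,915.85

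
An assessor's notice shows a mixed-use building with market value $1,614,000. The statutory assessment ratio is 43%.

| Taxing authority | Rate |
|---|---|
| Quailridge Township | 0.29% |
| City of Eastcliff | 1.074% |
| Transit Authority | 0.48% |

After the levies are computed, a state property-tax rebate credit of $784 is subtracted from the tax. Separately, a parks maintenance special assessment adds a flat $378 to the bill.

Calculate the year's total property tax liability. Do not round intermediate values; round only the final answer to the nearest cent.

$12,391.73

Assessed value = $1,614,000 × 0.43 = $694,020
Quailridge Township: $694,020 × 0.0029 = $2,012.658
City of Eastcliff: $694,020 × 0.01074 = $7,453.7748
Transit Authority: $694,020 × 0.0048 = $3,331.296
Levies subtotal = $12,797.7288
After credit = $12,797.7288 − $784 = $12,013.7288
Total = $12,013.7288 + $378 = $12,391.7288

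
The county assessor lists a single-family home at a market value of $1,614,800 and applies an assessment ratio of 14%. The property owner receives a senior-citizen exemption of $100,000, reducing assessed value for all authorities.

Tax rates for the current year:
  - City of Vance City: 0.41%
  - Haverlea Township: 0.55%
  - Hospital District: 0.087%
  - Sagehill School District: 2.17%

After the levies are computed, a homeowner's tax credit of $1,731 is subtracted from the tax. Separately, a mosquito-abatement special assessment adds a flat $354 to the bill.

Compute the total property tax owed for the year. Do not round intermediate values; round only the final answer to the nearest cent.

Assessed value = $1,614,800 × 0.14 = $226,072
Taxable value = $226,072 − $100,000 = $126,072
City of Vance City: $126,072 × 0.0041 = $516.8952
Haverlea Township: $126,072 × 0.0055 = $693.396
Hospital District: $126,072 × 0.00087 = $109.68264
Sagehill School District: $126,072 × 0.0217 = $2,735.7624
Levies subtotal = $4,055.73624
After credit = $4,055.73624 − $1,731 = $2,324.73624
Total = $2,324.73624 + $354 = $2,678.73624

$2,678.74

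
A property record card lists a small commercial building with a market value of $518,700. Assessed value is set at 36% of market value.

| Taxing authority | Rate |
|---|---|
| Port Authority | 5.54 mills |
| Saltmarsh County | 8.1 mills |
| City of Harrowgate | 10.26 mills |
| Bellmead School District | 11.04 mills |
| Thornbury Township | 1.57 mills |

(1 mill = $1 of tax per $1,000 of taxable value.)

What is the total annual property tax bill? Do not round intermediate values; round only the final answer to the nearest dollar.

Assessed value = $518,700 × 0.36 = $186,732
Port Authority: $186,732 × 0.00554 = $1,034.49528
Saltmarsh County: $186,732 × 0.0081 = $1,512.5292
City of Harrowgate: $186,732 × 0.01026 = $1,915.87032
Bellmead School District: $186,732 × 0.01104 = $2,061.52128
Thornbury Township: $186,732 × 0.00157 = $293.16924
Total = $1,034.49528 + $1,512.5292 + $1,915.87032 + $2,061.52128 + $293.16924 = $6,817.58532

$6,818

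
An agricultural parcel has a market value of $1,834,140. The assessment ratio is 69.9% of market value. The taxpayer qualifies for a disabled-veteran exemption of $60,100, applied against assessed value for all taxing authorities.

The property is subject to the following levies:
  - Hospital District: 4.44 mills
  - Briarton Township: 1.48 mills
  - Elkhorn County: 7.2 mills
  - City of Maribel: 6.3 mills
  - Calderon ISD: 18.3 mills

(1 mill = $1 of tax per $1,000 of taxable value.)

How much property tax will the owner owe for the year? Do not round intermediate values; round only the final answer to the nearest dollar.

Assessed value = $1,834,140 × 0.699 = $1,282,063.86
Taxable value = $1,282,063.86 − $60,100 = $1,221,963.86
Hospital District: $1,221,963.86 × 0.00444 = $5,425.5195384
Briarton Township: $1,221,963.86 × 0.00148 = $1,808.5065128
Elkhorn County: $1,221,963.86 × 0.0072 = $8,798.139792
City of Maribel: $1,221,963.86 × 0.0063 = $7,698.372318
Calderon ISD: $1,221,963.86 × 0.0183 = $22,361.938638
Total = $5,425.5195384 + $1,808.5065128 + $8,798.139792 + $7,698.372318 + $22,361.938638 = $46,092.4767992

$46,092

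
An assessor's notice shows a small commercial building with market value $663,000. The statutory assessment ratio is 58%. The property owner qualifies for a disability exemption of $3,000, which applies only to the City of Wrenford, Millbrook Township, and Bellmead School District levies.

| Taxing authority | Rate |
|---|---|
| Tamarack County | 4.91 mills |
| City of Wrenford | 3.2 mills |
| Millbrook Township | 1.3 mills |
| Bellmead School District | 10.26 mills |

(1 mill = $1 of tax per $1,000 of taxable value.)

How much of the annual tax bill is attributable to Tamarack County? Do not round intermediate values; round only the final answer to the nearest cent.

$1,888.09

Assessed value = $663,000 × 0.58 = $384,540
Tamarack County taxable value = $384,540 (exemption does not apply)
Tamarack County levy = $384,540 × 0.00491 = $1,888.0914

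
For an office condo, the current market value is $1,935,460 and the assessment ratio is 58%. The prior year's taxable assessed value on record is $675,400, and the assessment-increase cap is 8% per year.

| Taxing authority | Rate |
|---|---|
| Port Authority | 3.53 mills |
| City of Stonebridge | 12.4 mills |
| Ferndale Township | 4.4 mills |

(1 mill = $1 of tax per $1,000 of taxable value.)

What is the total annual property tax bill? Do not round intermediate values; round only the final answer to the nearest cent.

$14,829.35

Uncapped assessed value = $1,935,460 × 0.58 = $1,122,566.8
Cap limit = $675,400 × 1.08 = $729,432
Taxable assessed value = min($1,122,566.8, $729,432) = $729,432 (cap binds)
Port Authority: $729,432 × 0.00353 = $2,574.89496
City of Stonebridge: $729,432 × 0.0124 = $9,044.9568
Ferndale Township: $729,432 × 0.0044 = $3,209.5008
Total = $14,829.35256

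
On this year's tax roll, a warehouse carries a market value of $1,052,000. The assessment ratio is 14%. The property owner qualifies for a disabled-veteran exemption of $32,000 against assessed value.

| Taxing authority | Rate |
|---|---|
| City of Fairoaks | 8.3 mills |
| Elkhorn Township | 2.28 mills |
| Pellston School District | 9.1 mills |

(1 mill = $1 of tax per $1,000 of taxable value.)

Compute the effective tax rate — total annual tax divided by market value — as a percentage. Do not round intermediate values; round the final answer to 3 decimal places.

0.216%

Assessed value = $1,052,000 × 0.14 = $147,280
Taxable value = $147,280 − $32,000 = $115,280
City of Fairoaks: $115,280 × 0.0083 = $956.824
Elkhorn Township: $115,280 × 0.00228 = $262.8384
Pellston School District: $115,280 × 0.0091 = $1,049.048
Total tax = $2,268.7104
Effective rate = $2,268.7104 ÷ $1,052,000 = 0.216% of market value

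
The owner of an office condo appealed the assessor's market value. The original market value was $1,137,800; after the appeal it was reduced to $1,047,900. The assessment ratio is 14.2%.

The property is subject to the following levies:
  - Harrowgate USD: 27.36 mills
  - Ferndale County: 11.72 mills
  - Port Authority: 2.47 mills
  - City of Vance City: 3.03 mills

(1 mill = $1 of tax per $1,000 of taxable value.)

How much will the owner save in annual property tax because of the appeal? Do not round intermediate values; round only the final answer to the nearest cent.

Old assessed value = $1,137,800 × 0.142 = $161,567.6
New assessed value = $1,047,900 × 0.142 = $148,801.8
Combined rate = 0.02736 + 0.01172 + 0.00247 + 0.00303 = 0.04458
Old tax = $161,567.6 × 0.04458 = $7,202.683608
New tax = $148,801.8 × 0.04458 = $6,633.584244
Reduction = $7,202.683608 − $6,633.584244 = $569.099364

$569.10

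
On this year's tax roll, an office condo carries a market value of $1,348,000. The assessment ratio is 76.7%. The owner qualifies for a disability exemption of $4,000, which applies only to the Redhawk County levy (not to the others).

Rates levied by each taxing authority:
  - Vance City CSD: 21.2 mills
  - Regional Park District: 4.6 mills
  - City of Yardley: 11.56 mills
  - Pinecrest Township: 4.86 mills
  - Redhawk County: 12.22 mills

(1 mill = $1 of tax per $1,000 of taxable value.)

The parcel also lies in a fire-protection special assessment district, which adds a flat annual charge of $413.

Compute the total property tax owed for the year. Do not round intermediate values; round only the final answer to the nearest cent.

$56,650.51

Assessed value = $1,348,000 × 0.767 = $1,033,916
Vance City CSD: $1,033,916 × 0.0212 = $21,919.0192
Regional Park District: $1,033,916 × 0.0046 = $4,756.0136
City of Yardley: $1,033,916 × 0.01156 = $11,952.06896
Pinecrest Township: $1,033,916 × 0.00486 = $5,024.83176
Redhawk County: ($1,033,916 − $4,000) × 0.01222 = $1,029,916 × 0.01222 = $12,585.57352
Levies subtotal = $56,237.50704
Total = $56,237.50704 + $413 = $56,650.50704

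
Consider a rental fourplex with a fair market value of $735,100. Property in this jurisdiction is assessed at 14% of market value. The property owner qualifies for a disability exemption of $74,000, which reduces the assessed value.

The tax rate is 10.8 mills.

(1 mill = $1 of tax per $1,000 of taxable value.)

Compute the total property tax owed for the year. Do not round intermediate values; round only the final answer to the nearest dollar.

$312

Assessed value = $735,100 × 0.14 = $102,914
Taxable value = $102,914 − $74,000 = $28,914
Tax = $28,914 × 0.0108 = $312.2712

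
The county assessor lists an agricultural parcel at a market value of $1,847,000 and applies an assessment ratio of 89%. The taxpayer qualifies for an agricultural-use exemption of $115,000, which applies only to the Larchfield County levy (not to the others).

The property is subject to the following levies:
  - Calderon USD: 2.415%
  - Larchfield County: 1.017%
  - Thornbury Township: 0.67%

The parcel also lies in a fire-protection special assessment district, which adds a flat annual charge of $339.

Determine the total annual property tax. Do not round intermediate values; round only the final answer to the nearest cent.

Assessed value = $1,847,000 × 0.89 = $1,643,830
Calderon USD: $1,643,830 × 0.02415 = $39,698.4945
Larchfield County: ($1,643,830 − $115,000) × 0.01017 = $1,528,830 × 0.01017 = $15,548.2011
Thornbury Township: $1,643,830 × 0.0067 = $11,013.661
Levies subtotal = $66,260.3566
Total = $66,260.3566 + $339 = $66,599.3566

$66,599.36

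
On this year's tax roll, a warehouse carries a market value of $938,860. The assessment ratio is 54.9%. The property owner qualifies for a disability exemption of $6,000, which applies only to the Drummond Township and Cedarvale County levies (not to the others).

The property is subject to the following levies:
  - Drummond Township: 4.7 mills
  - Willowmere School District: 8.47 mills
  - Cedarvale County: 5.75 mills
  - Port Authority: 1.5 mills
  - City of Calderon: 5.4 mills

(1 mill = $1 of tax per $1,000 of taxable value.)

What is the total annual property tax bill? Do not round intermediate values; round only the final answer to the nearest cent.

Assessed value = $938,860 × 0.549 = $515,434.14
Drummond Township: ($515,434.14 − $6,000) × 0.0047 = $509,434.14 × 0.0047 = $2,394.340458
Willowmere School District: $515,434.14 × 0.00847 = $4,365.7271658
Cedarvale County: ($515,434.14 − $6,000) × 0.00575 = $509,434.14 × 0.00575 = $2,929.246305
Port Authority: $515,434.14 × 0.0015 = $773.15121
City of Calderon: $515,434.14 × 0.0054 = $2,783.344356
Total = $13,245.8094948

$13,245.81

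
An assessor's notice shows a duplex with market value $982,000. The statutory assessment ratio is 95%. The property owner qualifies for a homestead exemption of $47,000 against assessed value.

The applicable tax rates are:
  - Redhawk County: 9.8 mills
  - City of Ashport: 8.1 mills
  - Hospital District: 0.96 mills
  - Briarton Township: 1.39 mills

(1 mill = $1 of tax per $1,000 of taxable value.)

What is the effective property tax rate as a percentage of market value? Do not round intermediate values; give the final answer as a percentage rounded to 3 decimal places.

Assessed value = $982,000 × 0.95 = $932,900
Taxable value = $932,900 − $47,000 = $885,900
Redhawk County: $885,900 × 0.0098 = $8,681.82
City of Ashport: $885,900 × 0.0081 = $7,175.79
Hospital District: $885,900 × 0.00096 = $850.464
Briarton Township: $885,900 × 0.00139 = $1,231.401
Total tax = $17,939.475
Effective rate = $17,939.475 ÷ $982,000 = 1.827% of market value

1.827%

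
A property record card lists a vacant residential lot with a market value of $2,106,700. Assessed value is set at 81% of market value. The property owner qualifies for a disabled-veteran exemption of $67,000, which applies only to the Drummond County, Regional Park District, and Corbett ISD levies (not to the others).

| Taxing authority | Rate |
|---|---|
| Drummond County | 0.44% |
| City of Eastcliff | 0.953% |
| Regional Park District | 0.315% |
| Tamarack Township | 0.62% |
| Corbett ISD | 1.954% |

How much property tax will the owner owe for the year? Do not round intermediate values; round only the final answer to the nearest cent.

Assessed value = $2,106,700 × 0.81 = $1,706,427
Drummond County: ($1,706,427 − $67,000) × 0.0044 = $1,639,427 × 0.0044 = $7,213.4788
City of Eastcliff: $1,706,427 × 0.00953 = $16,262.24931
Regional Park District: ($1,706,427 − $67,000) × 0.00315 = $1,639,427 × 0.00315 = $5,164.19505
Tamarack Township: $1,706,427 × 0.0062 = $10,579.8474
Corbett ISD: ($1,706,427 − $67,000) × 0.01954 = $1,639,427 × 0.01954 = $32,034.40358
Total = $71,254.17414

$71,254.17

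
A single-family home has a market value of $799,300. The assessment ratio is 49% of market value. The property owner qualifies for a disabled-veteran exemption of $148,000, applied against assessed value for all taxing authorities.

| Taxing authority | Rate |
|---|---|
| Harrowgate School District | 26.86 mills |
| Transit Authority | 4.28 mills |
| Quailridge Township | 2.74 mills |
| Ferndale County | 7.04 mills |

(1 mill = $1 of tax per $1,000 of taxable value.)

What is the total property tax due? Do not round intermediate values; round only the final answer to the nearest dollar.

Assessed value = $799,300 × 0.49 = $391,657
Taxable value = $391,657 − $148,000 = $243,657
Harrowgate School District: $243,657 × 0.02686 = $6,544.62702
Transit Authority: $243,657 × 0.00428 = $1,042.85196
Quailridge Township: $243,657 × 0.00274 = $667.62018
Ferndale County: $243,657 × 0.00704 = $1,715.34528
Total = $6,544.62702 + $1,042.85196 + $667.62018 + $1,715.34528 = $9,970.44444

$9,970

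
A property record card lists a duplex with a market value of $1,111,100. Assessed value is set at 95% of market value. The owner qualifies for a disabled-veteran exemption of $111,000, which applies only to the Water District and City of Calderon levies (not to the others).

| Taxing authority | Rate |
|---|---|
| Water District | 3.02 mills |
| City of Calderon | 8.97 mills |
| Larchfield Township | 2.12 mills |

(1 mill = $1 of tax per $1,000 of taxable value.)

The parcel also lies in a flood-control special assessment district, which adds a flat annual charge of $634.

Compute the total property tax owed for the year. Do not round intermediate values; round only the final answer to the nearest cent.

Assessed value = $1,111,100 × 0.95 = $1,055,545
Water District: ($1,055,545 − $111,000) × 0.00302 = $944,545 × 0.00302 = $2,852.5259
City of Calderon: ($1,055,545 − $111,000) × 0.00897 = $944,545 × 0.00897 = $8,472.56865
Larchfield Township: $1,055,545 × 0.00212 = $2,237.7554
Levies subtotal = $13,562.84995
Total = $13,562.84995 + $634 = $14,196.84995

$14,196.85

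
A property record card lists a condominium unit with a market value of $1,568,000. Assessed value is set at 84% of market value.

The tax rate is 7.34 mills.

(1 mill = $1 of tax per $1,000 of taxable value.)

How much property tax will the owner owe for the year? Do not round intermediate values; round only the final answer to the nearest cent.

Assessed value = $1,568,000 × 0.84 = $1,317,120
Tax = $1,317,120 × 0.00734 = $9,667.6608

$9,667.66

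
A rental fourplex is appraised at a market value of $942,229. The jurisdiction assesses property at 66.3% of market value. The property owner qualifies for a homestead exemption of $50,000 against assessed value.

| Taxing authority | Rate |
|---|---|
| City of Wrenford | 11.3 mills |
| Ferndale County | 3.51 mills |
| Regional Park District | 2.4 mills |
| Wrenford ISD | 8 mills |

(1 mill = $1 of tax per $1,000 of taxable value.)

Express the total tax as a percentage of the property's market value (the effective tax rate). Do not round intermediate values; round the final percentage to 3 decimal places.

Assessed value = $942,229 × 0.663 = $624,697.827
Taxable value = $624,697.827 − $50,000 = $574,697.827
City of Wrenford: $574,697.827 × 0.0113 = $6,494.0854451
Ferndale County: $574,697.827 × 0.00351 = $2,017.18937277
Regional Park District: $574,697.827 × 0.0024 = $1,379.2747848
Wrenford ISD: $574,697.827 × 0.008 = $4,597.582616
Total tax = $14,488.13221867
Effective rate = $14,488.13221867 ÷ $942,229 = 1.538% of market value

1.538%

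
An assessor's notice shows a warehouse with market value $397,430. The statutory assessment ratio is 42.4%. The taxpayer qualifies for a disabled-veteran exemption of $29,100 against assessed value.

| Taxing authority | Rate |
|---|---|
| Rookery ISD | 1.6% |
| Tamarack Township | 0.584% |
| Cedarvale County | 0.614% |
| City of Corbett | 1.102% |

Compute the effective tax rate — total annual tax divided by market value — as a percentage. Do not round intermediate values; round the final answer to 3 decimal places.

Assessed value = $397,430 × 0.424 = $168,510.32
Taxable value = $168,510.32 − $29,100 = $139,410.32
Rookery ISD: $139,410.32 × 0.016 = $2,230.56512
Tamarack Township: $139,410.32 × 0.00584 = $814.1562688
Cedarvale County: $139,410.32 × 0.00614 = $855.9793648
City of Corbett: $139,410.32 × 0.01102 = $1,536.3017264
Total tax = $5,437.00248
Effective rate = $5,437.00248 ÷ $397,430 = 1.368% of market value

1.368%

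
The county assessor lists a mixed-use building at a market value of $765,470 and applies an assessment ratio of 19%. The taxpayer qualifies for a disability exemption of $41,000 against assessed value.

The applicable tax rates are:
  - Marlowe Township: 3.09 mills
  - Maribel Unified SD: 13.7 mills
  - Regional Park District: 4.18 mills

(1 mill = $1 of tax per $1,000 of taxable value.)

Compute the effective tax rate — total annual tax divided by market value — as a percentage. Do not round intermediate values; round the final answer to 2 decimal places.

Assessed value = $765,470 × 0.19 = $145,439.3
Taxable value = $145,439.3 − $41,000 = $104,439.3
Marlowe Township: $104,439.3 × 0.00309 = $322.717437
Maribel Unified SD: $104,439.3 × 0.0137 = $1,430.81841
Regional Park District: $104,439.3 × 0.00418 = $436.556274
Total tax = $2,190.092121
Effective rate = $2,190.092121 ÷ $765,470 = 0.29% of market value

0.29%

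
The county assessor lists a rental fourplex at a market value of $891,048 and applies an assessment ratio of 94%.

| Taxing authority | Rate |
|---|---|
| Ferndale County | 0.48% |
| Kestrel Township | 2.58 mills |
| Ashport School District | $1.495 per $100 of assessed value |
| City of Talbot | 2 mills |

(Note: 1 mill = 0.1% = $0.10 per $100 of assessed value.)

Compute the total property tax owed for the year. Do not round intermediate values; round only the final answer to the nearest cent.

Assessed value = $891,048 × 0.94 = $837,585.12
Ferndale County: $837,585.12 × 0.0048 = $4,020.408576
Kestrel Township: $837,585.12 × 0.00258 = $2,160.9696096
Ashport School District: $837,585.12 × 0.01495 = $12,521.897544
City of Talbot: $837,585.12 × 0.002 = $1,675.17024
Total = $20,378.4459696

$20,378.45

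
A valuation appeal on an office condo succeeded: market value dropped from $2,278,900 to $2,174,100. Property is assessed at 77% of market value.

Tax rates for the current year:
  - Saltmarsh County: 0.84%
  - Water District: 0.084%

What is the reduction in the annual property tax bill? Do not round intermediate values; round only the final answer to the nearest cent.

Old assessed value = $2,278,900 × 0.77 = $1,754,753
New assessed value = $2,174,100 × 0.77 = $1,674,057
Combined rate = 0.0084 + 0.00084 = 0.00924
Old tax = $1,754,753 × 0.00924 = $16,213.91772
New tax = $1,674,057 × 0.00924 = $15,468.28668
Reduction = $16,213.91772 − $15,468.28668 = $745.63104

$745.63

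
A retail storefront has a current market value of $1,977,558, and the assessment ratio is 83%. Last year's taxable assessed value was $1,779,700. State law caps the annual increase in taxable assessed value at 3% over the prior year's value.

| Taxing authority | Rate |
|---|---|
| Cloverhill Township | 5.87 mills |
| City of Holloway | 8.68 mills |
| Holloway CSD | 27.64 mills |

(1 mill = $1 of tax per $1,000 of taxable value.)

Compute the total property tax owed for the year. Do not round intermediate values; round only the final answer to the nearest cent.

$69,249.53

Uncapped assessed value = $1,977,558 × 0.83 = $1,641,373.14
Cap limit = $1,779,700 × 1.03 = $1,833,091
Taxable assessed value = min($1,641,373.14, $1,833,091) = $1,641,373.14 (cap does not bind)
Cloverhill Township: $1,641,373.14 × 0.00587 = $9,634.8603318
City of Holloway: $1,641,373.14 × 0.00868 = $14,247.1188552
Holloway CSD: $1,641,373.14 × 0.02764 = $45,367.5535896
Total = $69,249.5327766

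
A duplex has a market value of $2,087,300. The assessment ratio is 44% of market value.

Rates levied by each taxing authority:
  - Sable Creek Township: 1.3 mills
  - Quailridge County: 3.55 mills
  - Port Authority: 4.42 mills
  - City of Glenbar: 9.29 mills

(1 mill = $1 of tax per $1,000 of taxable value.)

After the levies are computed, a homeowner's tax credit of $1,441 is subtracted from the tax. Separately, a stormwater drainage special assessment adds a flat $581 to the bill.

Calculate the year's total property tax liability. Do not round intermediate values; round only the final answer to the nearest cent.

Assessed value = $2,087,300 × 0.44 = $918,412
Sable Creek Township: $918,412 × 0.0013 = $1,193.9356
Quailridge County: $918,412 × 0.00355 = $3,260.3626
Port Authority: $918,412 × 0.00442 = $4,059.38104
City of Glenbar: $918,412 × 0.00929 = $8,532.04748
Levies subtotal = $17,045.72672
After credit = $17,045.72672 − $1,441 = $15,604.72672
Total = $15,604.72672 + $581 = $16,185.72672

$16,185.73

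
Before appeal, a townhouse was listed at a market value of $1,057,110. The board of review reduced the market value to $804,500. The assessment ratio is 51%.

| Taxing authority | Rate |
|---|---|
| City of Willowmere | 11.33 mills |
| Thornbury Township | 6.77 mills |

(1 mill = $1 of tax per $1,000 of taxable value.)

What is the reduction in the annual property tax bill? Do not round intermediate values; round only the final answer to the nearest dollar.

Old assessed value = $1,057,110 × 0.51 = $539,126.1
New assessed value = $804,500 × 0.51 = $410,295
Combined rate = 0.01133 + 0.00677 = 0.0181
Old tax = $539,126.1 × 0.0181 = $9,758.18241
New tax = $410,295 × 0.0181 = $7,426.3395
Reduction = $9,758.18241 − $7,426.3395 = $2,331.84291

$2,332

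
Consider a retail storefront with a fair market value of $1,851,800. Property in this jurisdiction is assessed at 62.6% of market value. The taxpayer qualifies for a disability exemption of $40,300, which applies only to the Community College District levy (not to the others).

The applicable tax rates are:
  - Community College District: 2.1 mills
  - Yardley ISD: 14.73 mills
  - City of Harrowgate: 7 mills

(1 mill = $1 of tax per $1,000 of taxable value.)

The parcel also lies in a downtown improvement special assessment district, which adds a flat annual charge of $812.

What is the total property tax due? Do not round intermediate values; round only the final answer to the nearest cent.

$28,351.74

Assessed value = $1,851,800 × 0.626 = $1,159,226.8
Community College District: ($1,159,226.8 − $40,300) × 0.0021 = $1,118,926.8 × 0.0021 = $2,349.74628
Yardley ISD: $1,159,226.8 × 0.01473 = $17,075.410764
City of Harrowgate: $1,159,226.8 × 0.007 = $8,114.5876
Levies subtotal = $27,539.744644
Total = $27,539.744644 + $812 = $28,351.744644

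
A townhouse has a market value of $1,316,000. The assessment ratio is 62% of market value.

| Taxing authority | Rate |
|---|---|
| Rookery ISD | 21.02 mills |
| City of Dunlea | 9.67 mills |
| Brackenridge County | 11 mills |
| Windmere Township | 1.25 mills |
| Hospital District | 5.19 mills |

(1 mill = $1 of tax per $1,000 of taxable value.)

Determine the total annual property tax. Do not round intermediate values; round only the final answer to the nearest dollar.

Assessed value = $1,316,000 × 0.62 = $815,920
Rookery ISD: $815,920 × 0.02102 = $17,150.6384
City of Dunlea: $815,920 × 0.00967 = $7,889.9464
Brackenridge County: $815,920 × 0.011 = $8,975.12
Windmere Township: $815,920 × 0.00125 = $1,019.9
Hospital District: $815,920 × 0.00519 = $4,234.6248
Total = $17,150.6384 + $7,889.9464 + $8,975.12 + $1,019.9 + $4,234.6248 = $39,270.2296

$39,270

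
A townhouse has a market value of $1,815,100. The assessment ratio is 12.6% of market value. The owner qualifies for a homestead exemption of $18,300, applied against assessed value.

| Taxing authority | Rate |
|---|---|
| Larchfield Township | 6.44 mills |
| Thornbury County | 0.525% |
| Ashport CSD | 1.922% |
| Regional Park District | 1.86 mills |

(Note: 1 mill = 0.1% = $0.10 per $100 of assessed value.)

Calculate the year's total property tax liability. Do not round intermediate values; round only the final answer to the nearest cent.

Assessed value = $1,815,100 × 0.126 = $228,702.6
Taxable value = $228,702.6 − $18,300 = $210,402.6
Larchfield Township: $210,402.6 × 0.00644 = $1,354.992744
Thornbury County: $210,402.6 × 0.00525 = $1,104.61365
Ashport CSD: $210,402.6 × 0.01922 = $4,043.937972
Regional Park District: $210,402.6 × 0.00186 = $391.348836
Total = $6,894.893202

$6,894.89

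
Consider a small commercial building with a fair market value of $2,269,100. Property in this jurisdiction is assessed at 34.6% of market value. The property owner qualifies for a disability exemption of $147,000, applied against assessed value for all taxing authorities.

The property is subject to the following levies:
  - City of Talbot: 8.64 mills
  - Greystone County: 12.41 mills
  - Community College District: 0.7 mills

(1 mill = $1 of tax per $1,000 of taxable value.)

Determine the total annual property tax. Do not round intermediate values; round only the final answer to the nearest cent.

Assessed value = $2,269,100 × 0.346 = $785,108.6
Taxable value = $785,108.6 − $147,000 = $638,108.6
City of Talbot: $638,108.6 × 0.00864 = $5,513.258304
Greystone County: $638,108.6 × 0.01241 = $7,918.927726
Community College District: $638,108.6 × 0.0007 = $446.67602
Total = $5,513.258304 + $7,918.927726 + $446.67602 = $13,878.86205

$13,878.86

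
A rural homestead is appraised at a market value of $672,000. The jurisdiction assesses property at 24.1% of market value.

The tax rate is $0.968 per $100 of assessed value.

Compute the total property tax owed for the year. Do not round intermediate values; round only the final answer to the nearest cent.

$1,567.70

Assessed value = $672,000 × 0.241 = $161,952
Tax = $161,952 × 0.00968 = $1,567.69536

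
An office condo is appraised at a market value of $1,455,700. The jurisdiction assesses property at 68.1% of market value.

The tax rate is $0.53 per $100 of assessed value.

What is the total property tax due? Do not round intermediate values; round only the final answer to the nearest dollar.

Assessed value = $1,455,700 × 0.681 = $991,331.7
Tax = $991,331.7 × 0.0053 = $5,254.05801

$5,254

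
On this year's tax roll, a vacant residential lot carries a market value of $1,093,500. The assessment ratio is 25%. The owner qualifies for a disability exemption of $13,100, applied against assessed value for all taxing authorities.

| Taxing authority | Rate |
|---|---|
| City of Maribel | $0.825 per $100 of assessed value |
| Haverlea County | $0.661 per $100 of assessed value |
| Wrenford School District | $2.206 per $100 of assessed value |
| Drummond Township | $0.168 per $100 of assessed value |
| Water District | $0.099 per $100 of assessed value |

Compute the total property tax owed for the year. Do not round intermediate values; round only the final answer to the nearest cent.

Assessed value = $1,093,500 × 0.25 = $273,375
Taxable value = $273,375 − $13,100 = $260,275
City of Maribel: $260,275 × 0.00825 = $2,147.26875
Haverlea County: $260,275 × 0.00661 = $1,720.41775
Wrenford School District: $260,275 × 0.02206 = $5,741.6665
Drummond Township: $260,275 × 0.00168 = $437.262
Water District: $260,275 × 0.00099 = $257.67225
Total = $2,147.26875 + $1,720.41775 + $5,741.6665 + $437.262 + $257.67225 = $10,304.28725

$10,304.29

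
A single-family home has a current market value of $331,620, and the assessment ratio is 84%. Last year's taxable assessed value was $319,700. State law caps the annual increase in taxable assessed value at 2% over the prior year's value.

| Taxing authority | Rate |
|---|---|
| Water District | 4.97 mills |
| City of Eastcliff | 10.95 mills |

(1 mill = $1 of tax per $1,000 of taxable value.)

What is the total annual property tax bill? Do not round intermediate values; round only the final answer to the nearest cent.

Uncapped assessed value = $331,620 × 0.84 = $278,560.8
Cap limit = $319,700 × 1.02 = $326,094
Taxable assessed value = min($278,560.8, $326,094) = $278,560.8 (cap does not bind)
Water District: $278,560.8 × 0.00497 = $1,384.447176
City of Eastcliff: $278,560.8 × 0.01095 = $3,050.24076
Total = $4,434.687936

$4,434.69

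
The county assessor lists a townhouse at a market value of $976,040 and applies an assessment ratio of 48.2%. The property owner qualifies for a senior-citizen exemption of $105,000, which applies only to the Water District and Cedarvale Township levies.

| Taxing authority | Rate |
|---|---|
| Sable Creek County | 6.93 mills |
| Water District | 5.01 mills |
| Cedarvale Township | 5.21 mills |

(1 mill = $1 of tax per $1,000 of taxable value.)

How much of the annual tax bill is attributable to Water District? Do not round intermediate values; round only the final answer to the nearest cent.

Assessed value = $976,040 × 0.482 = $470,451.28
Water District taxable value = $470,451.28 − $105,000 = $365,451.28
Water District levy = $365,451.28 × 0.00501 = $1,830.9109128

$1,830.91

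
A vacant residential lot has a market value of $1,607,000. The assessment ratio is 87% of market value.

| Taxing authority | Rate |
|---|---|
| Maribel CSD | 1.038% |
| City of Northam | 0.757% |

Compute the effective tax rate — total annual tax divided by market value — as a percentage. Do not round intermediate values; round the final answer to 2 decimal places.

1.56%

Assessed value = $1,607,000 × 0.87 = $1,398,090
Maribel CSD: $1,398,090 × 0.01038 = $14,512.1742
City of Northam: $1,398,090 × 0.00757 = $10,583.5413
Total tax = $25,095.7155
Effective rate = $25,095.7155 ÷ $1,607,000 = 1.56% of market value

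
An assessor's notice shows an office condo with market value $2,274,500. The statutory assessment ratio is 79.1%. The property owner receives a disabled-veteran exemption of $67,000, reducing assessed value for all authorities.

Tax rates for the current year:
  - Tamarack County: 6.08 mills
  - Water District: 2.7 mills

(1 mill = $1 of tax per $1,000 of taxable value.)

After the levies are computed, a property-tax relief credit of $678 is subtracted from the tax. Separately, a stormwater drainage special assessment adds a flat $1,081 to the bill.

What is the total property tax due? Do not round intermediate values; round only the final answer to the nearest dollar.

Assessed value = $2,274,500 × 0.791 = $1,799,129.5
Taxable value = $1,799,129.5 − $67,000 = $1,732,129.5
Tamarack County: $1,732,129.5 × 0.00608 = $10,531.34736
Water District: $1,732,129.5 × 0.0027 = $4,676.74965
Levies subtotal = $15,208.09701
After credit = $15,208.09701 − $678 = $14,530.09701
Total = $14,530.09701 + $1,081 = $15,611.09701

$15,611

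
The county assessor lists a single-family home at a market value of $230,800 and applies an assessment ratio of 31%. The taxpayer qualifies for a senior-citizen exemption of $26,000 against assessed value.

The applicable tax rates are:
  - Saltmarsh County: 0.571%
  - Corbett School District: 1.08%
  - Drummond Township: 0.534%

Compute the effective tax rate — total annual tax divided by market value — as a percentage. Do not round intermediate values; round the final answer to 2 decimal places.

Assessed value = $230,800 × 0.31 = $71,548
Taxable value = $71,548 − $26,000 = $45,548
Saltmarsh County: $45,548 × 0.00571 = $260.07908
Corbett School District: $45,548 × 0.0108 = $491.9184
Drummond Township: $45,548 × 0.00534 = $243.22632
Total tax = $995.2238
Effective rate = $995.2238 ÷ $230,800 = 0.43% of market value

0.43%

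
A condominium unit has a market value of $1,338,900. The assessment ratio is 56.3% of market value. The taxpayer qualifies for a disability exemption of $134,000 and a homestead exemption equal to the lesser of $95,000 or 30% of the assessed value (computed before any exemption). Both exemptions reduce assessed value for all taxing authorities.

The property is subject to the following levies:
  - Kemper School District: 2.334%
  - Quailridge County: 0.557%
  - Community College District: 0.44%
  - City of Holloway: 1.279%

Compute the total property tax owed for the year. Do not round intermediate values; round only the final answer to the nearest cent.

$24,193.31

Assessed value = $1,338,900 × 0.563 = $753,800.7
Homestead exemption = min($95,000, 30% × $753,800.7) = min($95,000, $226,140.21) = $95,000 (dollar cap binds)
Taxable value = $753,800.7 − $134,000 − $95,000 = $524,800.7
Kemper School District: $524,800.7 × 0.02334 = $12,248.848338
Quailridge County: $524,800.7 × 0.00557 = $2,923.139899
Community College District: $524,800.7 × 0.0044 = $2,309.12308
City of Holloway: $524,800.7 × 0.01279 = $6,712.200953
Total = $24,193.31227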